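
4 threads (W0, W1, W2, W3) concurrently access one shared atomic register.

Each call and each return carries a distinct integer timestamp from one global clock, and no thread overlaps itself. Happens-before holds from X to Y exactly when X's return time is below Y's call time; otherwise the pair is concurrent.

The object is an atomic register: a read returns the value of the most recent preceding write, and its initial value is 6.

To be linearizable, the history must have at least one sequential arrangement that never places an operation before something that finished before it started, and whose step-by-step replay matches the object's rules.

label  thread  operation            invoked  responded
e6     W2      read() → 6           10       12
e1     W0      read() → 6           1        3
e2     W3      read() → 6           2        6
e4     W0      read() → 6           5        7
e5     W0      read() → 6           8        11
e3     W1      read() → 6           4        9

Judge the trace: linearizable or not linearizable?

one valid linearization: e1, e2, e3, e4, e5, e6
after step 1 (e1 read() → 6): value 6
after step 2 (e2 read() → 6): value 6
after step 3 (e3 read() → 6): value 6
after step 4 (e4 read() → 6): value 6
after step 5 (e5 read() → 6): value 6
after step 6 (e6 read() → 6): value 6

linearizable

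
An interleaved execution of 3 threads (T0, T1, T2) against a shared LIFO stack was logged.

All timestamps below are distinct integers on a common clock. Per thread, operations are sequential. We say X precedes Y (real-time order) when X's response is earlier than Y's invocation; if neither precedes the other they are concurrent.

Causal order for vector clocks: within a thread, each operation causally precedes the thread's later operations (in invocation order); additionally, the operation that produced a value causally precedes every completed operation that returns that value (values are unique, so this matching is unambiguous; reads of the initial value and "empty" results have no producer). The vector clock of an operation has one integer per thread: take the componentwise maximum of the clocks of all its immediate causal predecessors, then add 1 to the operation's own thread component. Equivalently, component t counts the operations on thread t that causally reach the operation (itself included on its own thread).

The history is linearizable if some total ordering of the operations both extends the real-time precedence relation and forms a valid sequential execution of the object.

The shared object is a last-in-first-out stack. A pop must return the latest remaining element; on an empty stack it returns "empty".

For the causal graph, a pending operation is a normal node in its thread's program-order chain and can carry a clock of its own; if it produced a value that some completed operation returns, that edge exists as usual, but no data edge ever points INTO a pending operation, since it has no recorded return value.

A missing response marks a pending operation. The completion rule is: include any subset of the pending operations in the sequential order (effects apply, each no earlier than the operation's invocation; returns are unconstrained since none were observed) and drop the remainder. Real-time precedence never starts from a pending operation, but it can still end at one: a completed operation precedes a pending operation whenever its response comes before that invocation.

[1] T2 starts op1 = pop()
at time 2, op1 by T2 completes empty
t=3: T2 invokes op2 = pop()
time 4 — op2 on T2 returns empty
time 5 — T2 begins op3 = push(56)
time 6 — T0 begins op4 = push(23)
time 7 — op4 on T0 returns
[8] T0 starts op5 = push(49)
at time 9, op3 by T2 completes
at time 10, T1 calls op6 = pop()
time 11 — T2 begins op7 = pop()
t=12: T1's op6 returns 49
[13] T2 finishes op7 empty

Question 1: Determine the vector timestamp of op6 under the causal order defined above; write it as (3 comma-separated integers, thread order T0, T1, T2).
(2, 1, 0)

VC(op1, invoked at 1): no causal predecessors; +1 on T2 → (0, 0, 1)
VC(op4, invoked at 6): no causal predecessors; +1 on T0 → (1, 0, 0)
merge at op2 (invoked 3): VC(op1)=(0, 0, 1), own-thread bump on T2 → (0, 0, 2)
merge at op5 (invoked 8): VC(op4)=(1, 0, 0), own-thread bump on T0 → (2, 0, 0)
merge at op3 (invoked 5): VC(op2)=(0, 0, 2), own-thread bump on T2 → (0, 0, 3)
merge at op6 (invoked 10): VC(op5)=(2, 0, 0), own-thread bump on T1 → (2, 1, 0)
merge at op7 (invoked 11): VC(op3)=(0, 0, 3), own-thread bump on T2 → (0, 0, 4)
target: VC(op6) = (2, 1, 0)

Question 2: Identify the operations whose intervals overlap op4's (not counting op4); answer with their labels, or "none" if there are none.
op3

overlap test against op4 [6,7]: concurrent iff the interval meets 6..7
op1 [1,2]: before
op2 [3,4]: before
op3 [5,9]: concurrent
op5 [8,…): after
op6 [10,12]: after
op7 [11,13]: after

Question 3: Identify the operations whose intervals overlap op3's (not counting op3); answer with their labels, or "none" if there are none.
op4, op5

op3 spans [5,9]: anything still running between times 5 and 9 counts as concurrent
op1 [1,2]: before
op2 [3,4]: before
op4 [6,7]: concurrent
op5 [8,…): concurrent
op6 [10,12]: after
op7 [11,13]: after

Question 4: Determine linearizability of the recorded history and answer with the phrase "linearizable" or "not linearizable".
not linearizable

through event 12 a valid linearization exists; event 13 (op7 responding at time 13) ends that
4 orders of the 6 completed LIFO stack ops respect real time; none is legal
completion choices over the 1 pending operation (op5) were checked; none helps
e.g. op1, op2, op3, op4, op6, op7 (pending dropped): illegal at step 5, since op6 pop() → 49 cannot apply there
e.g. op1, op2, op3, op4, op7, op6 (pending dropped): illegal at step 5, since op7 pop() → empty cannot apply there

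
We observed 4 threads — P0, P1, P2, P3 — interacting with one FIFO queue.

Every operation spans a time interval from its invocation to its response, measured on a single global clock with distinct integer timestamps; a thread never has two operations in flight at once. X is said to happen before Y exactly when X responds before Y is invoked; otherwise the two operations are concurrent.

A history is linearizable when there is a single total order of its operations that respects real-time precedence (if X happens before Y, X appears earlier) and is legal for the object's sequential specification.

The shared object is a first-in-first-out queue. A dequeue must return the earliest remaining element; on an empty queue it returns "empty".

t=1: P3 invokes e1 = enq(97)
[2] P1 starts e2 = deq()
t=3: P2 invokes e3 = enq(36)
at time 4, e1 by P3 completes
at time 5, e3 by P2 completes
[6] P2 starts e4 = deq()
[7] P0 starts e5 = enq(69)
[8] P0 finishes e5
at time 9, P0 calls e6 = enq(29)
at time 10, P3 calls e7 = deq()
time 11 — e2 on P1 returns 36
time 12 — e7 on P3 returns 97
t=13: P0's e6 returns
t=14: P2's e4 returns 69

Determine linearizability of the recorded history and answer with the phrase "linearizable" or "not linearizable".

linearizable

a witness: e1, e3, e5, e6, e7, e2, e4
after step 1 (e1 enq(97)): queue <97>
after step 2 (e3 enq(36)): queue <97,36>
after step 3 (e5 enq(69)): queue <97,36,69>
after step 4 (e6 enq(29)): queue <97,36,69,29>
after step 5 (e7 deq() → 97): queue <36,69,29>
after step 6 (e2 deq() → 36): queue <69,29>
after step 7 (e4 deq() → 69): queue <29>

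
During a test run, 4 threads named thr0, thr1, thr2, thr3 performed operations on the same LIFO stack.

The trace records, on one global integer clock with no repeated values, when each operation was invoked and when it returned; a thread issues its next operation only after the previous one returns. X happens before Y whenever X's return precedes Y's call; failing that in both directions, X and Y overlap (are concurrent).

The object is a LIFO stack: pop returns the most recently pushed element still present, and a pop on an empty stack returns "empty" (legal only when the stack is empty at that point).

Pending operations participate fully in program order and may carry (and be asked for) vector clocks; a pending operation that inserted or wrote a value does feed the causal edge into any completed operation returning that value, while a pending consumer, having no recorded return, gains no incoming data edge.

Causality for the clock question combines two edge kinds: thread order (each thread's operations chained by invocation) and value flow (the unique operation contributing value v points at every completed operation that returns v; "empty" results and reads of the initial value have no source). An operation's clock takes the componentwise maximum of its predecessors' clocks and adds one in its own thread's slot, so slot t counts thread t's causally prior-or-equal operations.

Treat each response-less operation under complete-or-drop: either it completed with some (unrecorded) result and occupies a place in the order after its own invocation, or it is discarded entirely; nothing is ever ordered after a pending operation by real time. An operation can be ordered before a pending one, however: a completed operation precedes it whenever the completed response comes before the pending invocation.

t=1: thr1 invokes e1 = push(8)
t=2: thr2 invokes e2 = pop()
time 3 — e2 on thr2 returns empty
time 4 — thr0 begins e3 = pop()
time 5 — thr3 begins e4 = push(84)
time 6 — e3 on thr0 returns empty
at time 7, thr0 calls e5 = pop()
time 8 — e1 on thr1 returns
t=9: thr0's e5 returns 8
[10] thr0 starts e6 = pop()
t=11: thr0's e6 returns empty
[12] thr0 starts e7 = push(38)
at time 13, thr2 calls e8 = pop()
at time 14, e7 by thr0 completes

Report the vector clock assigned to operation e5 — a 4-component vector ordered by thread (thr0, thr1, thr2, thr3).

no predecessors for e4 (invoked 5): thr3 increments from zero → (0, 0, 0, 1)
no predecessors for e2 (invoked 2): thr2 increments from zero → (0, 0, 1, 0)
no predecessors for e1 (invoked 1): thr1 increments from zero → (0, 1, 0, 0)
no predecessors for e3 (invoked 4): thr0 increments from zero → (1, 0, 0, 0)
e8, invoked 13, takes VC(e2)=(0, 0, 1, 0) under max, adds 1 for thr2 → (0, 0, 2, 0)
e5, invoked 7, takes VC(e1)=(0, 1, 0, 0), VC(e3)=(1, 0, 0, 0) under max, adds 1 for thr0 → (2, 1, 0, 0)
e6, invoked 10, takes VC(e5)=(2, 1, 0, 0) under max, adds 1 for thr0 → (3, 1, 0, 0)
e7, invoked 12, takes VC(e6)=(3, 1, 0, 0) under max, adds 1 for thr0 → (4, 1, 0, 0)
target: VC(e5) = (2, 1, 0, 0)

(2, 1, 0, 0)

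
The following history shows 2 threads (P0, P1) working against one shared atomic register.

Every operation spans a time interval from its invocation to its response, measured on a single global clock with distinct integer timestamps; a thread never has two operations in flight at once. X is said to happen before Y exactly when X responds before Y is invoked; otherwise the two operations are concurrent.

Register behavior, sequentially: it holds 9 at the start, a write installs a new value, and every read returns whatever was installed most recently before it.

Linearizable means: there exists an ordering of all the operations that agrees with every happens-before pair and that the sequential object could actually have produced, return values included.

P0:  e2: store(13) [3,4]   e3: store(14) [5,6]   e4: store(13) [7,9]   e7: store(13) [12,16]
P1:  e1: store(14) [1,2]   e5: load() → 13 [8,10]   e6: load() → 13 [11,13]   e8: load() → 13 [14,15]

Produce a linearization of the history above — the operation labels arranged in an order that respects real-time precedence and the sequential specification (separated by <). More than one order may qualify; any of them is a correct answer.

1. e1 store(14), leaving value 14
2. e2 store(13), leaving value 13
3. e3 store(14), leaving value 14
4. e4 store(13), leaving value 13
5. e5 load() → 13, leaving value 13
6. e6 load() → 13, leaving value 13
7. e7 store(13), leaving value 13
8. e8 load() → 13, leaving value 13

e1 < e2 < e3 < e4 < e5 < e6 < e7 < e8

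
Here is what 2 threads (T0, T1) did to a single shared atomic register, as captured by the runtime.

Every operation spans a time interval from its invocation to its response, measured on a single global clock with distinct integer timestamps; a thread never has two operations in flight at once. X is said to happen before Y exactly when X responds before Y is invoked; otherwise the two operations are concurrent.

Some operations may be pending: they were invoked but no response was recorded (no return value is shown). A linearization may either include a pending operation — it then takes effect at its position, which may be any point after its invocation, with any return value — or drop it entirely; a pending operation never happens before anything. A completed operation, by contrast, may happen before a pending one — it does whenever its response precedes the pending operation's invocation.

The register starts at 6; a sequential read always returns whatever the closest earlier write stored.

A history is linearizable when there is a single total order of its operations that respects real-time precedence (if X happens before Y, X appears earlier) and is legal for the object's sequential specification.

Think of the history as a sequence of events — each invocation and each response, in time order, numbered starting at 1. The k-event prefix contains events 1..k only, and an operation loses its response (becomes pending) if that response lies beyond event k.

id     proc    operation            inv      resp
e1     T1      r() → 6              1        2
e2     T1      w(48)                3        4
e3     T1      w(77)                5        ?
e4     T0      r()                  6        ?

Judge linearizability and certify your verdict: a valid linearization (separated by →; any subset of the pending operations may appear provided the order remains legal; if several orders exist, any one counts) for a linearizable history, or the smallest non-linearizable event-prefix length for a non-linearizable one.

1. e1 r() → 6, leaving value 6
2. e2 w(48), leaving value 48

linearizable — witness: e1 → e2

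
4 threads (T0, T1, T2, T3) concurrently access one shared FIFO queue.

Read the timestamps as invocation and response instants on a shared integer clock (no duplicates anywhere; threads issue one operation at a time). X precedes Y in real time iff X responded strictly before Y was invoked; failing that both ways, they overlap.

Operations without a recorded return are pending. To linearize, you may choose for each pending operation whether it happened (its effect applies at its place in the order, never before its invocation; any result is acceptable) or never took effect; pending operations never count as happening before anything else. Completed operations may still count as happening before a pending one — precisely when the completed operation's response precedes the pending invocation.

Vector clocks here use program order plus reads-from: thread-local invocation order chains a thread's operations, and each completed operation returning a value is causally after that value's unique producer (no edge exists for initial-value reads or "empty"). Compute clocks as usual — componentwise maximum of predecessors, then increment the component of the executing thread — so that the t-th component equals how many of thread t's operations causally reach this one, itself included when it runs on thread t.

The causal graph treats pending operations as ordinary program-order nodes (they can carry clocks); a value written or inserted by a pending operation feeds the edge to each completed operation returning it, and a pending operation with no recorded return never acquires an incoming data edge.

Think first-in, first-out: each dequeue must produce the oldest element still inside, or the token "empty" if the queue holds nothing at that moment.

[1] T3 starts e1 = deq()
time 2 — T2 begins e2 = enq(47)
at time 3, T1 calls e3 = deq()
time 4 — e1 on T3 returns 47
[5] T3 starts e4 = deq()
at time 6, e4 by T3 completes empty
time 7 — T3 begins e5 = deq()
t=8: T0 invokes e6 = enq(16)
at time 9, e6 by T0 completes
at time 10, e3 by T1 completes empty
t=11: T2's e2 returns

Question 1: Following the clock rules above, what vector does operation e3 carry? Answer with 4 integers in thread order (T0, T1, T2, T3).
Answer: (0, 1, 0, 0)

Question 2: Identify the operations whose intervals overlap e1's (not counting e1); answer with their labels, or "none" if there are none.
Answer: e2, e3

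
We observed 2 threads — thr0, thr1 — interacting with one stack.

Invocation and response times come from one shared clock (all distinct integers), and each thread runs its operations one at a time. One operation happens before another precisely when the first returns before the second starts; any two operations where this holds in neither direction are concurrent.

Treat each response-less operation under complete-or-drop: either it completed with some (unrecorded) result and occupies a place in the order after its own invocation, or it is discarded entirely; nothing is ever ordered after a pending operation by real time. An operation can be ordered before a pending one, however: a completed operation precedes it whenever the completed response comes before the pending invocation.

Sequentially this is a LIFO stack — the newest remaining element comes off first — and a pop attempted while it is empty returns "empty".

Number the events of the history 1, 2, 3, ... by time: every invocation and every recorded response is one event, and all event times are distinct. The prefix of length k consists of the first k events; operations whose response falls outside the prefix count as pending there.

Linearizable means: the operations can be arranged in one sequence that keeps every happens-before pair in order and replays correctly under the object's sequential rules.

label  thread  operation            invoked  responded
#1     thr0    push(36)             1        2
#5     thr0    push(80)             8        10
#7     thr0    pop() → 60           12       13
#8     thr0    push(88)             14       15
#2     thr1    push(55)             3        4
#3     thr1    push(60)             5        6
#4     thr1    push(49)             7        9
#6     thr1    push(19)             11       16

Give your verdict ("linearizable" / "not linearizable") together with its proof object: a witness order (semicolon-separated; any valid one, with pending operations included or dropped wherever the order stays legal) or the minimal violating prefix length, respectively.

not linearizable — minimal violating prefix: 13 events

events 1..12 are fine; event 13 — the response of #7 at time 13 — makes the prefix non-linearizable
every one of the 2 real-time-consistent orders over 6 completed stack ops fails the sequential spec
including or dropping the 1 pending operation (#6) in any combination fails
sample order #1, #2, #3, #4, #5, #7 (pending dropped) stalls at step 6 — #7 pop() → 60 has no legal effect
sample order #1, #2, #3, #5, #4, #7 (pending dropped) stalls at step 6 — #7 pop() → 60 has no legal effect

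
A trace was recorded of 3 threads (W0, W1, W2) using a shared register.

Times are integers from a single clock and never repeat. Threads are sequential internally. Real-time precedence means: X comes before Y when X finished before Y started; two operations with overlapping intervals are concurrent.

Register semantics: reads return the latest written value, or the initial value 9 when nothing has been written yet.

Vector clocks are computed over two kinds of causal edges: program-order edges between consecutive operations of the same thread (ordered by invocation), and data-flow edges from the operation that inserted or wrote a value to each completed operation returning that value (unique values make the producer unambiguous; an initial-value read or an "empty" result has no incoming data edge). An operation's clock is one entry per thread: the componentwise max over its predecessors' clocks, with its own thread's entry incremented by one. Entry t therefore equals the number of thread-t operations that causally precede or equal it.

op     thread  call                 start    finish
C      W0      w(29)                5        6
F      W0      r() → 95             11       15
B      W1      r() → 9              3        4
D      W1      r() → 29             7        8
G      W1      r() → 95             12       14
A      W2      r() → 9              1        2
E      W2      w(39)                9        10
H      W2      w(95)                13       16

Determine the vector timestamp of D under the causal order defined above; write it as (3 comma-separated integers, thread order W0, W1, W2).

(1, 2, 0)

VC(A, invoked at 1): no causal predecessors; +1 on W2 → (0, 0, 1)
VC(B, invoked at 3): no causal predecessors; +1 on W1 → (0, 1, 0)
VC(C, invoked at 5): no causal predecessors; +1 on W0 → (1, 0, 0)
from VC(A)=(0, 0, 1), E (invoked 9) maxes components and bumps W2 → (0, 0, 2)
from VC(E)=(0, 0, 2), H (invoked 13) maxes components and bumps W2 → (0, 0, 3)
from VC(B)=(0, 1, 0), VC(C)=(1, 0, 0), D (invoked 7) maxes components and bumps W1 → (1, 2, 0)
from VC(C)=(1, 0, 0), VC(H)=(0, 0, 3), F (invoked 11) maxes components and bumps W0 → (2, 0, 3)
from VC(D)=(1, 2, 0), VC(H)=(0, 0, 3), G (invoked 12) maxes components and bumps W1 → (1, 3, 3)
target: VC(D) = (1, 2, 0)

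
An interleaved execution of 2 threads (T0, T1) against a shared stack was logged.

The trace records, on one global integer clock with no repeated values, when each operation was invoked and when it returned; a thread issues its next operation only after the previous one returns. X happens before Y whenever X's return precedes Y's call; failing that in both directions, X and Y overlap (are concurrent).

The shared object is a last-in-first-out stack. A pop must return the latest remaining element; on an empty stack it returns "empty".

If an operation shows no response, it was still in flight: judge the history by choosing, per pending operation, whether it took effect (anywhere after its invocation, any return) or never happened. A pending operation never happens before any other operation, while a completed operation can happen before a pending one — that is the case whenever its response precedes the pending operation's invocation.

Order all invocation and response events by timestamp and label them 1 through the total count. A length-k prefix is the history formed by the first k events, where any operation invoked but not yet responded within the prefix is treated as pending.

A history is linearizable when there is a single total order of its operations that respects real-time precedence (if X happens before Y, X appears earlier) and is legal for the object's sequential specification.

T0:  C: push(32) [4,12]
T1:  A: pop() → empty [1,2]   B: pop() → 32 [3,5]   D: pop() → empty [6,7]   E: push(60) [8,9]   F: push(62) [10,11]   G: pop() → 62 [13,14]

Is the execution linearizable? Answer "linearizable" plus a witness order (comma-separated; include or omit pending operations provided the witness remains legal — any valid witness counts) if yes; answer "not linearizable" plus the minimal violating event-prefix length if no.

step 1: A pop() → empty — stack <>
step 2: C push(32) — stack <32>
step 3: B pop() → 32 — stack <>
step 4: D pop() → empty — stack <>
step 5: E push(60) — stack <60>
step 6: F push(62) — stack <60,62>
step 7: G pop() → 62 — stack <60>

linearizable — witness: A, C, B, D, E, F, G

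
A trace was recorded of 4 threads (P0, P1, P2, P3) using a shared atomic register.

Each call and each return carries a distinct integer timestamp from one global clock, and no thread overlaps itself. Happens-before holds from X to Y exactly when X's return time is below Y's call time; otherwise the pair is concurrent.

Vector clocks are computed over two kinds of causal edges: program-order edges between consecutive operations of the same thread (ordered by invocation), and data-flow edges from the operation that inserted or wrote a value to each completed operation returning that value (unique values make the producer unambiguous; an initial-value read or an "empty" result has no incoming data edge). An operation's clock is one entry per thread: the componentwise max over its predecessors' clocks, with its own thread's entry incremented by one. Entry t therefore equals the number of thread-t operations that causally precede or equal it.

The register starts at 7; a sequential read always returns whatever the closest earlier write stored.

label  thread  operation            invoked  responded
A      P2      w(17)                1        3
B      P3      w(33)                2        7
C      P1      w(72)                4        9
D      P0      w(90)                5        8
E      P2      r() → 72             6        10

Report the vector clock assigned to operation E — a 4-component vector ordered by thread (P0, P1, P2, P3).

(0, 1, 2, 0)

invoked at 2, B has no predecessors; its own P3 bump gives (0, 0, 0, 1)
invoked at 1, A has no predecessors; its own P2 bump gives (0, 0, 1, 0)
invoked at 4, C has no predecessors; its own P1 bump gives (0, 1, 0, 0)
invoked at 5, D has no predecessors; its own P0 bump gives (1, 0, 0, 0)
VC(E, invoked at 6): max of VC(A)=(0, 0, 1, 0), VC(C)=(0, 1, 0, 0), then +1 on thread P2 → (0, 1, 2, 0)
target: VC(E) = (0, 1, 2, 0)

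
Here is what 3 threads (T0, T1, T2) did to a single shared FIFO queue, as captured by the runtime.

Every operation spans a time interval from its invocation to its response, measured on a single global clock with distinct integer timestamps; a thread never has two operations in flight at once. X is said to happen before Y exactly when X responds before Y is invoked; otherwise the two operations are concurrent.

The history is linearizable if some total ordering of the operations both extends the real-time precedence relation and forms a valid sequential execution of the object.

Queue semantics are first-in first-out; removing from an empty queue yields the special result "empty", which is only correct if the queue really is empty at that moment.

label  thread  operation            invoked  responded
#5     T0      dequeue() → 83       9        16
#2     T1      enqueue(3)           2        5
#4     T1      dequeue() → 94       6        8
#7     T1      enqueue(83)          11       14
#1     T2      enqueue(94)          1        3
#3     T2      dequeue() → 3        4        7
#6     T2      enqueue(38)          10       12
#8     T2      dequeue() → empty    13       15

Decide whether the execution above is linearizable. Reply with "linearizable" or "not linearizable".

not linearizable

prefix check: 1..15 passes, 1..16 fails once #5's time-16 response joins
no legal order exists: 60 real-time-consistent candidates over 8 completed FIFO queue operations, all rejected
e.g. #1, #2, #3, #4, #5, #6, #7, #8: illegal at step 3, since #3 dequeue() → 3 cannot apply there
e.g. #1, #2, #3, #4, #5, #6, #8, #7: illegal at step 3, since #3 dequeue() → 3 cannot apply there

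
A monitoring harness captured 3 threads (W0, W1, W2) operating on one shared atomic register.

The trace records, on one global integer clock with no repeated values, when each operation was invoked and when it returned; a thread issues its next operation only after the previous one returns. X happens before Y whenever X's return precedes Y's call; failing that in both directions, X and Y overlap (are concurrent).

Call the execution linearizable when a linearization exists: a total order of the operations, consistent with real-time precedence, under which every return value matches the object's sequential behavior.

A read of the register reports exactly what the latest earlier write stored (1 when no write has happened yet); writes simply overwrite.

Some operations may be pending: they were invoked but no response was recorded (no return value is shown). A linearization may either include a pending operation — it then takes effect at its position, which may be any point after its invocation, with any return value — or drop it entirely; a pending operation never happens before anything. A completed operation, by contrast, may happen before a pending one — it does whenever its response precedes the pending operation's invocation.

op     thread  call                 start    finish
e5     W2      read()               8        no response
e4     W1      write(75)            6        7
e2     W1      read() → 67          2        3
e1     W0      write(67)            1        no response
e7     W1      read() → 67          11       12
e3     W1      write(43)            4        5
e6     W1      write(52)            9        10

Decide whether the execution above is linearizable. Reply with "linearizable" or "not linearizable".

events 1..11 are fine; event 12 — the response of e7 at time 12 — makes the prefix non-linearizable
the completed operations (5 total) allow one real-time order; the atomic register replay rejects it
include/drop combinations of the 2 pending operations (e1, e5) were all tried; none helps
for example e2, e3, e4, e6, e7 (pending dropped) fails at step 1: e2 read() → 67 is not legal there

not linearizable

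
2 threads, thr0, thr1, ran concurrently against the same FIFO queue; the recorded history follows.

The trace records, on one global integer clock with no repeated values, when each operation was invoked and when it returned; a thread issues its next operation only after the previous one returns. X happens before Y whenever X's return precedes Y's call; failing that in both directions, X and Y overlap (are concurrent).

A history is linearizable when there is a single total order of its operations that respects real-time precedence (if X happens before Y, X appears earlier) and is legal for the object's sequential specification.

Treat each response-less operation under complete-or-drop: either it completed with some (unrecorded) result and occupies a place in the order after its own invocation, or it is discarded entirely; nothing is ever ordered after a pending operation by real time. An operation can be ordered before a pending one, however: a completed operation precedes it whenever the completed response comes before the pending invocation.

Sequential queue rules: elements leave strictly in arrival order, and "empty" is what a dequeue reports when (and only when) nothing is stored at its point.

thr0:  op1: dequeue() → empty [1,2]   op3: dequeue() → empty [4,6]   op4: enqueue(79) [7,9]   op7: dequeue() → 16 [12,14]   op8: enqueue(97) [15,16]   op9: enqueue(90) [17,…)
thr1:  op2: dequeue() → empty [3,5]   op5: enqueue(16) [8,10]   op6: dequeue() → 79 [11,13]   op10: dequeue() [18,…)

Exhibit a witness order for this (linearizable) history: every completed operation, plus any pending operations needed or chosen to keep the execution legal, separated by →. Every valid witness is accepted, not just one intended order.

op1 → op2 → op3 → op4 → op5 → op6 → op7 → op8

1. op1 dequeue() → empty, leaving queue <>
2. op2 dequeue() → empty, leaving queue <>
3. op3 dequeue() → empty, leaving queue <>
4. op4 enqueue(79), leaving queue <79>
5. op5 enqueue(16), leaving queue <79,16>
6. op6 dequeue() → 79, leaving queue <16>
7. op7 dequeue() → 16, leaving queue <>
8. op8 enqueue(97), leaving queue <97>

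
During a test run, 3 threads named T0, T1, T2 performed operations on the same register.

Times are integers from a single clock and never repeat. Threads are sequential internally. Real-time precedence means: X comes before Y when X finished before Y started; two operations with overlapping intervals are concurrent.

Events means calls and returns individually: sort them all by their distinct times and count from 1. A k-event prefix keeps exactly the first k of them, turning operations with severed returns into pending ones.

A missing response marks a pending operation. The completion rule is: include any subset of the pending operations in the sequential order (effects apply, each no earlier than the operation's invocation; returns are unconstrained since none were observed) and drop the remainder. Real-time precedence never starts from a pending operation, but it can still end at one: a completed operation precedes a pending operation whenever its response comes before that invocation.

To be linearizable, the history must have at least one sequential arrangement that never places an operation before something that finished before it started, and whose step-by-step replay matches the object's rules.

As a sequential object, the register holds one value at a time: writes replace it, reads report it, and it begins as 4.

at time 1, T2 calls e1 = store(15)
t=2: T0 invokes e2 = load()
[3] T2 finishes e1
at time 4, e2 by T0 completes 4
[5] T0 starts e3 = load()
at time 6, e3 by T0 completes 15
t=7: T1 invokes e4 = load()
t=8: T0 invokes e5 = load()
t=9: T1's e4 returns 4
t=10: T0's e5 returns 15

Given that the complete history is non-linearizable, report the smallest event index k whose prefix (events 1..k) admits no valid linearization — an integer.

9

events 1..8 are linearizable; a witness order is e2, e1, e3:
after step 1 (e2 load() → 4): value 4
after step 2 (e1 store(15)): value 15
after step 3 (e3 load() → 15): value 15
with event 9 included (e4 responding at time 9), all real-time-consistent orders fail
completion choices over the 1 pending operation (e5) were checked; none helps
take e1, e2, e3, e4 (pending dropped): step 2 already fails, because e2 load() → 4 cannot occur there
take e2, e1, e3, e4 (pending dropped): step 4 already fails, because e4 load() → 4 cannot occur there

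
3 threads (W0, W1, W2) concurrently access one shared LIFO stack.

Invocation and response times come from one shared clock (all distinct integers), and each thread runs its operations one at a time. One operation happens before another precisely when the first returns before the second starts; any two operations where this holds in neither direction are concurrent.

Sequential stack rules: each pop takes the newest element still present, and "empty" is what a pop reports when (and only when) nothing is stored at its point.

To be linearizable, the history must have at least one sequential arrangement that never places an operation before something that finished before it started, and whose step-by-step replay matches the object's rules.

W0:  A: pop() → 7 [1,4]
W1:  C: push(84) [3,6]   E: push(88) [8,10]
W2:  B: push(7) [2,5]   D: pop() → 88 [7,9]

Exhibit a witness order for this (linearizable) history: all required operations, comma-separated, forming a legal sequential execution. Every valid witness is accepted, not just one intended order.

step 1: B push(7) — stack <7>
step 2: A pop() → 7 — stack <>
step 3: C push(84) — stack <84>
step 4: E push(88) — stack <84,88>
step 5: D pop() → 88 — stack <84>

B, A, C, E, D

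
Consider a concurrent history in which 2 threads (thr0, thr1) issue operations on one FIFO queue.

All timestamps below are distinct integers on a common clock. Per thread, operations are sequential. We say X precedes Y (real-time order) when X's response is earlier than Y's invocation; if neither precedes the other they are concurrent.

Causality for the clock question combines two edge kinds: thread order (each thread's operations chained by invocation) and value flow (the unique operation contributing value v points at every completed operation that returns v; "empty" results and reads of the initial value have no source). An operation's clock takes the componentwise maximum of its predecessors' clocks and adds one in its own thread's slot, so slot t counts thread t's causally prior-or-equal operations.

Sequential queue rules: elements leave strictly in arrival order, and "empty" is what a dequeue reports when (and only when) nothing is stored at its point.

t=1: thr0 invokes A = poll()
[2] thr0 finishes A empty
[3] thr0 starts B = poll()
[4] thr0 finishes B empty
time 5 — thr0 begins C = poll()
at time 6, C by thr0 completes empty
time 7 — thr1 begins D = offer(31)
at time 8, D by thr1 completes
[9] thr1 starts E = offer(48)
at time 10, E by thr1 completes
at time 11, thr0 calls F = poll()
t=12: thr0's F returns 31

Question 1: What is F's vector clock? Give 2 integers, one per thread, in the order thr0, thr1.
(4, 1)

D (invocation 7): nothing precedes it; thr1's component alone gives (0, 1)
A (invocation 1): nothing precedes it; thr0's component alone gives (1, 0)
from VC(D)=(0, 1), E (invoked 9) maxes components and bumps thr1 → (0, 2)
from VC(A)=(1, 0), B (invoked 3) maxes components and bumps thr0 → (2, 0)
from VC(B)=(2, 0), C (invoked 5) maxes components and bumps thr0 → (3, 0)
from VC(C)=(3, 0), VC(D)=(0, 1), F (invoked 11) maxes components and bumps thr0 → (4, 1)
target: VC(F) = (4, 1)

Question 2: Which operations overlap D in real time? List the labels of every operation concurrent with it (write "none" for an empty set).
none

D spans [7,8]; an op avoiding the whole window 7..8 is ordered, any other is concurrent
A [1,2]: before
B [3,4]: before
C [5,6]: before
E [9,10]: after
F [11,12]: after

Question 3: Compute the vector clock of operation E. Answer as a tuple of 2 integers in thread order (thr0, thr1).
(0, 2)

root op D, invoked 7: fresh clock plus thr1's own tick → (0, 1)
root op A, invoked 1: fresh clock plus thr0's own tick → (1, 0)
VC(E, invoked at 9): max of VC(D)=(0, 1), then +1 on thread thr1 → (0, 2)
VC(B, invoked at 3): max of VC(A)=(1, 0), then +1 on thread thr0 → (2, 0)
VC(C, invoked at 5): max of VC(B)=(2, 0), then +1 on thread thr0 → (3, 0)
VC(F, invoked at 11): max of VC(C)=(3, 0), VC(D)=(0, 1), then +1 on thread thr0 → (4, 1)
target: VC(E) = (0, 2)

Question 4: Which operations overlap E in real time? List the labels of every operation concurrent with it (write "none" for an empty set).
none

overlap test against E [9,10]: concurrent iff the interval meets 9..10
A [1,2]: before
B [3,4]: before
C [5,6]: before
D [7,8]: before
F [11,12]: after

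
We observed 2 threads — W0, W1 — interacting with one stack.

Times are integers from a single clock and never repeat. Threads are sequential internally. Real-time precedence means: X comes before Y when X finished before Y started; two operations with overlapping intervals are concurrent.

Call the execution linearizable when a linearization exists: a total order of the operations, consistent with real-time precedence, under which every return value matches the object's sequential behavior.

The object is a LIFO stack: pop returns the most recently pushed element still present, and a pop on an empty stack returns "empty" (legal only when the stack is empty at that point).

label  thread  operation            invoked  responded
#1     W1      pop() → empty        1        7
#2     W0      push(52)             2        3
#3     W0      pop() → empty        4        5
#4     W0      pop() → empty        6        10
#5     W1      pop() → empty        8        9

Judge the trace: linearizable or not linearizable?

the violation lands at event 7, #1's response at time 7: events 1..6 linearize, events 1..7 do not
checked exhaustively: 3 real-time-consistent orders of 3 completed operations, zero legal stack replays
completion choices over the 1 pending operation (#4) were checked; none helps
for example #1, #2, #3 (pending dropped) fails at step 3: #3 pop() → empty is not legal there
for example #2, #1, #3 (pending dropped) fails at step 2: #1 pop() → empty is not legal there

not linearizable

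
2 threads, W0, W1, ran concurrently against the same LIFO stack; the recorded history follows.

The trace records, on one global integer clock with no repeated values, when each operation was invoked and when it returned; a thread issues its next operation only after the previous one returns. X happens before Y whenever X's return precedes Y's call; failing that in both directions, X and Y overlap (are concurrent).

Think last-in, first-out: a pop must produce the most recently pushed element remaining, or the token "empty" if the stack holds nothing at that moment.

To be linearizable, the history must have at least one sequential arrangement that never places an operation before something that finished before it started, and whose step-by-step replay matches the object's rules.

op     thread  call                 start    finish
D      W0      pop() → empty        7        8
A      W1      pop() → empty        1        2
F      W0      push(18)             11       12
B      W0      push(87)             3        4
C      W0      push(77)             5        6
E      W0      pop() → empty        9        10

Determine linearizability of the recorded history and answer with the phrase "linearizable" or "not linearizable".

not linearizable

through event 7 a valid linearization exists; event 8 (D responding at time 8) ends that
a single order respects real time; the 4 completed LIFO stack operations fail replay along it
for example A, B, C, D fails at step 4: D pop() → empty is not legal there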